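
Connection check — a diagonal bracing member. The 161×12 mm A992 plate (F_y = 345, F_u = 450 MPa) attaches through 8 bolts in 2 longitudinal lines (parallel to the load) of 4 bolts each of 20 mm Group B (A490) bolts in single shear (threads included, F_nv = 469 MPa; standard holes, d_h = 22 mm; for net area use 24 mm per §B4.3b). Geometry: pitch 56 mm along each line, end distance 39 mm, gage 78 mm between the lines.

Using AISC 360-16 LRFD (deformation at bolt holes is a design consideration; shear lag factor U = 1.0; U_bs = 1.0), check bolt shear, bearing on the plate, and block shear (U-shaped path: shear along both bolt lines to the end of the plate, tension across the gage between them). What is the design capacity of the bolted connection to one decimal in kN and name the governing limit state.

Bolt shear: A_b = π(20)²/4 = 314.16 mm². φR_n = 0.75 × 469 × 314.16 × 8 × 1 = 884.0 kN.
Bearing (12 mm plate, F_u = 450 MPa): end bolts L_c = 39 − 22/2 = 28, R_n = min(1.2×28×12×450, 2.4×20×12×450) = 181.44 kN/bolt; interior L_c = 56 − 22 = 34, R_n = 220.32 kN/bolt. φR_n = 0.75 × (2×181.44 + 6×220.32) = 1263.6 kN.
Block shear: shear path 2×[39+3×56] = 2×207 mm, A_gv = 4968, A_nv = 2×(207 − 3.5×24)×12 = 2952 mm²; tension across gage: (78 − 1×24)×12 = 648 mm². R_n = min(0.6×450×2952, 0.6×345×4968) + 1.0×450×648 = min(797.04, 1028.4) + 291.6 = 1088.6 kN. φR_n = 0.75 × 1088.6 = 816.5 kN.
Governing: min(884.0, 1263.6, 816.5) = 816.5 kN → block shear.

816.5 kN (block shear governs)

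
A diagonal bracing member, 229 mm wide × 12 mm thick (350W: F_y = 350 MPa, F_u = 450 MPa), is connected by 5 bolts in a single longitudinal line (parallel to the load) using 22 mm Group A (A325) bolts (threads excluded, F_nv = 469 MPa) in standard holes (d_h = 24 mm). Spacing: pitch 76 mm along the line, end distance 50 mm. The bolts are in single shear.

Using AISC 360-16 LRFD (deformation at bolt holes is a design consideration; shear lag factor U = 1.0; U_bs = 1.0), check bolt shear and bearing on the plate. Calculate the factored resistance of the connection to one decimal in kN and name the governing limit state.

668.6 kN (bolt shear governs)

Bolt shear: A_b = π(22)²/4 = 380.13 mm². φR_n = 0.75 × 469 × 380.13 × 5 × 1 = 668.6 kN.
Bearing (12 mm plate, F_u = 450 MPa): end bolts L_c = 50 − 24/2 = 38, R_n = min(1.2×38×12×450, 2.4×22×12×450) = 246.24 kN/bolt; interior L_c = 76 − 24 = 52, R_n = 285.12 kN/bolt. φR_n = 0.75 × (1×246.24 + 4×285.12) = 1040.0 kN.
Governing: min(668.6, 1040.0) = 668.6 kN → bolt shear.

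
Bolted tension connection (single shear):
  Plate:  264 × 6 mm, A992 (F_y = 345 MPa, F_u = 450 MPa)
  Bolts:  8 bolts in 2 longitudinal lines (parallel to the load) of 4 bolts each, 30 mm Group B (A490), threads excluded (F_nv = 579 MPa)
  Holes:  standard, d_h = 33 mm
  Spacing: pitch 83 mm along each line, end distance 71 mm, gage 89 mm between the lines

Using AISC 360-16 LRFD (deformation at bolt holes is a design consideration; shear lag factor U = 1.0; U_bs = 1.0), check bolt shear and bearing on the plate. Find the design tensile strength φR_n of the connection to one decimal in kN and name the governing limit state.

Bolt shear: A_b = π(30)²/4 = 706.86 mm². φR_n = 0.75 × 579 × 706.86 × 8 × 1 = 2455.6 kN.
Bearing (6 mm plate, F_u = 450 MPa): end bolts L_c = 71 − 33/2 = 54.5, R_n = min(1.2×54.5×6×450, 2.4×30×6×450) = 176.58 kN/bolt; interior L_c = 83 − 33 = 50, R_n = 162 kN/bolt. φR_n = 0.75 × (2×176.58 + 6×162) = 993.9 kN.
Governing: min(2455.6, 993.9) = 993.9 kN → bearing.

993.9 kN (bearing governs)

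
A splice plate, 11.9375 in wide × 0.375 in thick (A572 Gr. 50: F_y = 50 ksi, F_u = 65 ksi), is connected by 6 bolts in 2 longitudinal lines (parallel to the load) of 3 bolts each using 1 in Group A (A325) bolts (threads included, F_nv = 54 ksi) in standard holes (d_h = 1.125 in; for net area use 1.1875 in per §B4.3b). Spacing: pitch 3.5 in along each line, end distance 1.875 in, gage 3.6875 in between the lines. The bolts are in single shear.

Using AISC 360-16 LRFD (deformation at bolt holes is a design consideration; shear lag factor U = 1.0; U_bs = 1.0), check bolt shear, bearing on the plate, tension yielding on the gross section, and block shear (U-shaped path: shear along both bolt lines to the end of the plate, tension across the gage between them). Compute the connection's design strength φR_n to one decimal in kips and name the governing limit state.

Bolt shear: A_b = π(1)²/4 = 0.7854 in². φR_n = 0.75 × 54 × 0.7854 × 6 × 1 = 190.9 kips.
Bearing (0.375 in plate, F_u = 65 ksi): end bolts L_c = 1.875 − 1.125/2 = 1.3125, R_n = min(1.2×1.3125×0.375×65, 2.4×1×0.375×65) = 38.391 kips/bolt; interior L_c = 3.5 − 1.125 = 2.375, R_n = 58.5 kips/bolt. φR_n = 0.75 × (2×38.391 + 4×58.5) = 233.1 kips.
Tension yield (gross): A_g = 11.9375×0.375 = 4.4766 in². φR_n = 0.90 × 50 × 4.4766 = 201.4 kips.
Block shear: shear path 2×[1.875+2×3.5] = 2×8.875 in, A_gv = 6.6563, A_nv = 2×(8.875 − 2.5×1.1875)×0.375 = 4.4297 in²; tension across gage: (3.6875 − 1×1.1875)×0.375 = 0.9375 in². R_n = min(0.6×65×4.4297, 0.6×50×6.6563) + 1.0×65×0.9375 = min(172.76, 199.69) + 60.938 = 233.7 kips. φR_n = 0.75 × 233.7 = 175.3 kips.
Governing: min(190.9, 233.1, 201.4, 175.3) = 175.3 kips → block shear.

175.3 kips (block shear governs)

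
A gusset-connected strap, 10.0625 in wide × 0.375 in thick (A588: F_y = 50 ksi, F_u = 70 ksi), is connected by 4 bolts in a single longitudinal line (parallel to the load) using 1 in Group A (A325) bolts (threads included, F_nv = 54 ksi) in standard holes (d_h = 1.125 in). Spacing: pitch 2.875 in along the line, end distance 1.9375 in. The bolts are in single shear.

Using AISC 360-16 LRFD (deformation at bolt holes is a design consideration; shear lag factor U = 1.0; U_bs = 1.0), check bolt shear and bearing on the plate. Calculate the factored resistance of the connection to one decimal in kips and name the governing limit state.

127.2 kips (bolt shear governs)

Bolt shear: A_b = π(1)²/4 = 0.7854 in². φR_n = 0.75 × 54 × 0.7854 × 4 × 1 = 127.2 kips.
Bearing (0.375 in plate, F_u = 70 ksi): end bolts L_c = 1.9375 − 1.125/2 = 1.375, R_n = min(1.2×1.375×0.375×70, 2.4×1×0.375×70) = 43.313 kips/bolt; interior L_c = 2.875 − 1.125 = 1.75, R_n = 55.125 kips/bolt. φR_n = 0.75 × (1×43.313 + 3×55.125) = 156.5 kips.
Governing: min(127.2, 156.5) = 127.2 kips → bolt shear.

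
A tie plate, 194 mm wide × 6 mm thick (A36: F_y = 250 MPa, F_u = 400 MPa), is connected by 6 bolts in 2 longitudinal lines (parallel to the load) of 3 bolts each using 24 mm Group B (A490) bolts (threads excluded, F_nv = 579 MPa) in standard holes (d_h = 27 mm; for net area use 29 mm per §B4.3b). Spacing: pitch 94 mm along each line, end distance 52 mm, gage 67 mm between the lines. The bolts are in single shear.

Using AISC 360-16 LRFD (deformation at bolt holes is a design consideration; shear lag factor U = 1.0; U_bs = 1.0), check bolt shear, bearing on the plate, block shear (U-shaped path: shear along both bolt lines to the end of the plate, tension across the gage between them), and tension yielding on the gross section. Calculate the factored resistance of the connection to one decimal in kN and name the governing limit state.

Bolt shear: A_b = π(24)²/4 = 452.39 mm². φR_n = 0.75 × 579 × 452.39 × 6 × 1 = 1178.7 kN.
Bearing (6 mm plate, F_u = 400 MPa): end bolts L_c = 52 − 27/2 = 38.5, R_n = min(1.2×38.5×6×400, 2.4×24×6×400) = 110.88 kN/bolt; interior L_c = 94 − 27 = 67, R_n = 138.24 kN/bolt. φR_n = 0.75 × (2×110.88 + 4×138.24) = 581.0 kN.
Block shear: shear path 2×[52+2×94] = 2×240 mm, A_gv = 2880, A_nv = 2×(240 − 2.5×29)×6 = 2010 mm²; tension across gage: (67 − 1×29)×6 = 228 mm². R_n = min(0.6×400×2010, 0.6×250×2880) + 1.0×400×228 = min(482.4, 432) + 91.2 = 523.2 kN. φR_n = 0.75 × 523.2 = 392.4 kN.
Tension yield (gross): A_g = 194×6 = 1164 mm². φR_n = 0.90 × 250 × 1164 = 261.9 kN.
Governing: min(1178.7, 581.0, 392.4, 261.9) = 261.9 kN → gross-section yield.

261.9 kN (gross-section yield governs)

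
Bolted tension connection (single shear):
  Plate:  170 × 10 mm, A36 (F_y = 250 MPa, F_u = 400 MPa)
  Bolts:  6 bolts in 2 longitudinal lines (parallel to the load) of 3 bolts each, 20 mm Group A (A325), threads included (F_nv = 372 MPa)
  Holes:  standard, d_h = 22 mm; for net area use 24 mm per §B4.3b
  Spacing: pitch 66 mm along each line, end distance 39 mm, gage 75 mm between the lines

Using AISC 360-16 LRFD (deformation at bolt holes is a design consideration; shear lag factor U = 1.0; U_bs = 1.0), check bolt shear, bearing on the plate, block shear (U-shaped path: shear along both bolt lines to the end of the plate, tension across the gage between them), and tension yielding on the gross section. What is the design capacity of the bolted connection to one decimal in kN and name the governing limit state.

382.5 kN (gross-section yield governs)

Bolt shear: A_b = π(20)²/4 = 314.16 mm². φR_n = 0.75 × 372 × 314.16 × 6 × 1 = 525.9 kN.
Bearing (10 mm plate, F_u = 400 MPa): end bolts L_c = 39 − 22/2 = 28, R_n = min(1.2×28×10×400, 2.4×20×10×400) = 134.4 kN/bolt; interior L_c = 66 − 22 = 44, R_n = 192 kN/bolt. φR_n = 0.75 × (2×134.4 + 4×192) = 777.6 kN.
Block shear: shear path 2×[39+2×66] = 2×171 mm, A_gv = 3420, A_nv = 2×(171 − 2.5×24)×10 = 2220 mm²; tension across gage: (75 − 1×24)×10 = 510 mm². R_n = min(0.6×400×2220, 0.6×250×3420) + 1.0×400×510 = min(532.8, 513) + 204 = 717 kN. φR_n = 0.75 × 717 = 537.8 kN.
Tension yield (gross): A_g = 170×10 = 1700 mm². φR_n = 0.90 × 250 × 1700 = 382.5 kN.
Governing: min(525.9, 777.6, 537.8, 382.5) = 382.5 kN → gross-section yield.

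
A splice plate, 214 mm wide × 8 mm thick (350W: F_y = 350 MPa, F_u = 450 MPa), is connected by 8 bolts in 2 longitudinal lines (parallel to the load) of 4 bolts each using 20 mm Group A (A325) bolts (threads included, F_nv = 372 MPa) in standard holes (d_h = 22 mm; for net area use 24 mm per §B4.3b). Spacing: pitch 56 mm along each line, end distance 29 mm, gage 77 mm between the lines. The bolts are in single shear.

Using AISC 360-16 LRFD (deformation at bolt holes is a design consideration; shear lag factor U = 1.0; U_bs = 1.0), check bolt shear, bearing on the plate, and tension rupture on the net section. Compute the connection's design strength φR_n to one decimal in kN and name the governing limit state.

448.2 kN (net-section rupture governs)

Bolt shear: A_b = π(20)²/4 = 314.16 mm². φR_n = 0.75 × 372 × 314.16 × 8 × 1 = 701.2 kN.
Bearing (8 mm plate, F_u = 450 MPa): end bolts L_c = 29 − 22/2 = 18, R_n = min(1.2×18×8×450, 2.4×20×8×450) = 77.76 kN/bolt; interior L_c = 56 − 22 = 34, R_n = 146.88 kN/bolt. φR_n = 0.75 × (2×77.76 + 6×146.88) = 777.6 kN.
Tension rupture (net): A_n = (214 − 2×24)×8 = 1328 mm² (U = 1.0, A_e = A_n). φR_n = 0.75 × 450 × 1328 = 448.2 kN.
Governing: min(701.2, 777.6, 448.2) = 448.2 kN → net-section rupture.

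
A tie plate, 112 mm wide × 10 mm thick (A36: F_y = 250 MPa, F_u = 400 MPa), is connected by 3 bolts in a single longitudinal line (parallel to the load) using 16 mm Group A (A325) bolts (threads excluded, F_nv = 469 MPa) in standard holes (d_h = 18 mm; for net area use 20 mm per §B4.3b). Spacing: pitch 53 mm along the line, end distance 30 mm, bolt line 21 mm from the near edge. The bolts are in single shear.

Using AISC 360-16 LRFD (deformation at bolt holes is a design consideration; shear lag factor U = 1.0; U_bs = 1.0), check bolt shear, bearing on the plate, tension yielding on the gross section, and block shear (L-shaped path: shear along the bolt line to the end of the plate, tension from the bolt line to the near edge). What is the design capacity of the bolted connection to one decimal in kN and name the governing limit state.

186.0 kN (block shear governs)

Bolt shear: A_b = π(16)²/4 = 201.06 mm². φR_n = 0.75 × 469 × 201.06 × 3 × 1 = 212.2 kN.
Bearing (10 mm plate, F_u = 400 MPa): end bolts L_c = 30 − 18/2 = 21, R_n = min(1.2×21×10×400, 2.4×16×10×400) = 100.8 kN/bolt; interior L_c = 53 − 18 = 35, R_n = 153.6 kN/bolt. φR_n = 0.75 × (1×100.8 + 2×153.6) = 306.0 kN.
Tension yield (gross): A_g = 112×10 = 1120 mm². φR_n = 0.90 × 250 × 1120 = 252.0 kN.
Block shear: shear path 1×[30+2×53] = 1×136 mm, A_gv = 1360, A_nv = 1×(136 − 2.5×20)×10 = 860 mm²; tension to near edge: (21 − 0.5×20)×10 = 110 mm². R_n = min(0.6×400×860, 0.6×250×1360) + 1.0×400×110 = min(206.4, 204) + 44 = 248 kN. φR_n = 0.75 × 248 = 186.0 kN.
Governing: min(212.2, 306.0, 252.0, 186.0) = 186.0 kN → block shear.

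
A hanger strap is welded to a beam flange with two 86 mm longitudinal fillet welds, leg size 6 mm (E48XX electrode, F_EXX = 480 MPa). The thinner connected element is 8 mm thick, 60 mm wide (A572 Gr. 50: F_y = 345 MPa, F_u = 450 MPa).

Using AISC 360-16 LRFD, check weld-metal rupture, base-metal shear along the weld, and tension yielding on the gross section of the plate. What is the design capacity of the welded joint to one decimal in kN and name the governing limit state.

Weld metal: throat = 0.707×6 = 4.242 mm, L = 2×86 = 172 mm. φR_n = 0.75 × 0.6 × 480 × 4.242 × 172 = 157.6 kN.
Base metal shear (8 mm plate): yield φR_n = 1.0×0.6×345×8×172 = 284.8 kN; rupture φR_n = 0.75×0.6×450×8×172 = 278.6 kN; take 278.6 kN (rupture).
Tension yield (gross): A_g = 60×8 = 480 mm². φR_n = 0.90 × 345 × 480 = 149.0 kN.
Governing: min(157.6, 278.6, 149.0) = 149.0 kN → gross-section yield.

149.0 kN (gross-section yield governs)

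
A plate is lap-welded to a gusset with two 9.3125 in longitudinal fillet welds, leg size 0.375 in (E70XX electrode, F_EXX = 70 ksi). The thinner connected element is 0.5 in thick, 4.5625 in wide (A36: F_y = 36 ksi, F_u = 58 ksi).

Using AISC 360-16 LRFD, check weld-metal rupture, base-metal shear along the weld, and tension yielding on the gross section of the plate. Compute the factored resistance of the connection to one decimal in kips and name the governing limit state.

Weld metal: throat = 0.707×0.375 = 0.26513 in, L = 2×9.3125 = 18.625 in. φR_n = 0.75 × 0.6 × 70 × 0.26513 × 18.625 = 155.5 kips.
Base metal shear (0.5 in plate): yield φR_n = 1.0×0.6×36×0.5×18.625 = 201.2 kips; rupture φR_n = 0.75×0.6×58×0.5×18.625 = 243.1 kips; take 201.2 kips (yield).
Tension yield (gross): A_g = 4.5625×0.5 = 2.2813 in². φR_n = 0.90 × 36 × 2.2813 = 73.9 kips.
Governing: min(155.5, 201.2, 73.9) = 73.9 kips → gross-section yield.

73.9 kips (gross-section yield governs)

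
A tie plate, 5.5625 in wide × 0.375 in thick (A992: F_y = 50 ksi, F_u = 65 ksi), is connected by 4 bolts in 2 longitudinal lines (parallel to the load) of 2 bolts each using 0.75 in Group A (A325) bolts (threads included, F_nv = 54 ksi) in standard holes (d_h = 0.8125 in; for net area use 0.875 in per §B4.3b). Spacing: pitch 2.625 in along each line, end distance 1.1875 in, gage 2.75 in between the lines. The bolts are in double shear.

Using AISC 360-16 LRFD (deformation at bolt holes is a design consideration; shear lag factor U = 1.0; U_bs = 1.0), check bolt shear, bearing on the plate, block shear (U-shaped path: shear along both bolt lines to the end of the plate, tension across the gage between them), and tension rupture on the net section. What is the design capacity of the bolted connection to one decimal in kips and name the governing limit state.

69.7 kips (net-section rupture governs)

Bolt shear: A_b = π(0.75)²/4 = 0.44179 in². φR_n = 0.75 × 54 × 0.44179 × 4 × 2 = 143.1 kips.
Bearing (0.375 in plate, F_u = 65 ksi): end bolts L_c = 1.1875 − 0.8125/2 = 0.78125, R_n = min(1.2×0.78125×0.375×65, 2.4×0.75×0.375×65) = 22.852 kips/bolt; interior L_c = 2.625 − 0.8125 = 1.8125, R_n = 43.875 kips/bolt. φR_n = 0.75 × (2×22.852 + 2×43.875) = 100.1 kips.
Block shear: shear path 2×[1.1875+1×2.625] = 2×3.8125 in, A_gv = 2.8594, A_nv = 2×(3.8125 − 1.5×0.875)×0.375 = 1.875 in²; tension across gage: (2.75 − 1×0.875)×0.375 = 0.70313 in². R_n = min(0.6×65×1.875, 0.6×50×2.8594) + 1.0×65×0.70313 = min(73.125, 85.782) + 45.703 = 118.83 kips. φR_n = 0.75 × 118.83 = 89.1 kips.
Tension rupture (net): A_n = (5.5625 − 2×0.875)×0.375 = 1.4297 in² (U = 1.0, A_e = A_n). φR_n = 0.75 × 65 × 1.4297 = 69.7 kips.
Governing: min(143.1, 100.1, 89.1, 69.7) = 69.7 kips → net-section rupture.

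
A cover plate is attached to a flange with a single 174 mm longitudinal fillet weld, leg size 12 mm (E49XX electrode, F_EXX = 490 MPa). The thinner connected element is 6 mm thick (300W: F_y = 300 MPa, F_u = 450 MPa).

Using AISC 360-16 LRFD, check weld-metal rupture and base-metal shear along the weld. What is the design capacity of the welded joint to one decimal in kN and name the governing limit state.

187.9 kN (base-metal shear governs)

Weld metal: throat = 0.707×12 = 8.484 mm, L = 174 mm. φR_n = 0.75 × 0.6 × 490 × 8.484 × 174 = 325.5 kN.
Base metal shear (6 mm plate): yield φR_n = 1.0×0.6×300×6×174 = 187.9 kN; rupture φR_n = 0.75×0.6×450×6×174 = 211.4 kN; take 187.9 kN (yield).
Governing: min(325.5, 187.9) = 187.9 kN → base-metal shear.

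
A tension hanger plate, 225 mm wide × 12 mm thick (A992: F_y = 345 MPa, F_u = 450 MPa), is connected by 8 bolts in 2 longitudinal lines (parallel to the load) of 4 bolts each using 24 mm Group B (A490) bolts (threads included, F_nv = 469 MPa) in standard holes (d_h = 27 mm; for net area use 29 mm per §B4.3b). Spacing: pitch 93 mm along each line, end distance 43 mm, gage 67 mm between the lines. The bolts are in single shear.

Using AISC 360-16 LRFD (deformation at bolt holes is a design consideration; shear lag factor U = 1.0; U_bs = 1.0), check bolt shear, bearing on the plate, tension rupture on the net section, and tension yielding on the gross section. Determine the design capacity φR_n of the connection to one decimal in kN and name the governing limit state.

Bolt shear: A_b = π(24)²/4 = 452.39 mm². φR_n = 0.75 × 469 × 452.39 × 8 × 1 = 1273.0 kN.
Bearing (12 mm plate, F_u = 450 MPa): end bolts L_c = 43 − 27/2 = 29.5, R_n = min(1.2×29.5×12×450, 2.4×24×12×450) = 191.16 kN/bolt; interior L_c = 93 − 27 = 66, R_n = 311.04 kN/bolt. φR_n = 0.75 × (2×191.16 + 6×311.04) = 1686.4 kN.
Tension rupture (net): A_n = (225 − 2×29)×12 = 2004 mm² (U = 1.0, A_e = A_n). φR_n = 0.75 × 450 × 2004 = 676.4 kN.
Tension yield (gross): A_g = 225×12 = 2700 mm². φR_n = 0.90 × 345 × 2700 = 838.4 kN.
Governing: min(1273.0, 1686.4, 676.4, 838.4) = 676.4 kN → net-section rupture.

676.4 kN (net-section rupture governs)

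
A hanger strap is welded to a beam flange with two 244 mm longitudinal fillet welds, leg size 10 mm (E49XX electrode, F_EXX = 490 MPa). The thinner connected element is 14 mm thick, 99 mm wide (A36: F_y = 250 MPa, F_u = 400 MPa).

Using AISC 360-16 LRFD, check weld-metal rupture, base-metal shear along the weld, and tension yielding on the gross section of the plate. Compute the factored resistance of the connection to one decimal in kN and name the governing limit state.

Weld metal: throat = 0.707×10 = 7.07 mm, L = 2×244 = 488 mm. φR_n = 0.75 × 0.6 × 490 × 7.07 × 488 = 760.8 kN.
Base metal shear (14 mm plate): yield φR_n = 1.0×0.6×250×14×488 = 1024.8 kN; rupture φR_n = 0.75×0.6×400×14×488 = 1229.8 kN; take 1024.8 kN (yield).
Tension yield (gross): A_g = 99×14 = 1386 mm². φR_n = 0.90 × 250 × 1386 = 311.9 kN.
Governing: min(760.8, 1024.8, 311.9) = 311.9 kN → gross-section yield.

311.9 kN (gross-section yield governs)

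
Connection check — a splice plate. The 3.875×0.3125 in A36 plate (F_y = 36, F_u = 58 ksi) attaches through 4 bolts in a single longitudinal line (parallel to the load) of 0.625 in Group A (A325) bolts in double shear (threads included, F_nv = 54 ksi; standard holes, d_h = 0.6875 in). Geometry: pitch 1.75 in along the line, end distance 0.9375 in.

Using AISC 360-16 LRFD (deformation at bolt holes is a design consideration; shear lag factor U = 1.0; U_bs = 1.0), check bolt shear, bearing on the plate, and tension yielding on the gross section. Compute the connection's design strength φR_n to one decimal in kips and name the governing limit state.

Bolt shear: A_b = π(0.625)²/4 = 0.3068 in². φR_n = 0.75 × 54 × 0.3068 × 4 × 2 = 99.4 kips.
Bearing (0.3125 in plate, F_u = 58 ksi): end bolts L_c = 0.9375 − 0.6875/2 = 0.59375, R_n = min(1.2×0.59375×0.3125×58, 2.4×0.625×0.3125×58) = 12.914 kips/bolt; interior L_c = 1.75 − 0.6875 = 1.0625, R_n = 23.109 kips/bolt. φR_n = 0.75 × (1×12.914 + 3×23.109) = 61.7 kips.
Tension yield (gross): A_g = 3.875×0.3125 = 1.2109 in². φR_n = 0.90 × 36 × 1.2109 = 39.2 kips.
Governing: min(99.4, 61.7, 39.2) = 39.2 kips → gross-section yield.

39.2 kips (gross-section yield governs)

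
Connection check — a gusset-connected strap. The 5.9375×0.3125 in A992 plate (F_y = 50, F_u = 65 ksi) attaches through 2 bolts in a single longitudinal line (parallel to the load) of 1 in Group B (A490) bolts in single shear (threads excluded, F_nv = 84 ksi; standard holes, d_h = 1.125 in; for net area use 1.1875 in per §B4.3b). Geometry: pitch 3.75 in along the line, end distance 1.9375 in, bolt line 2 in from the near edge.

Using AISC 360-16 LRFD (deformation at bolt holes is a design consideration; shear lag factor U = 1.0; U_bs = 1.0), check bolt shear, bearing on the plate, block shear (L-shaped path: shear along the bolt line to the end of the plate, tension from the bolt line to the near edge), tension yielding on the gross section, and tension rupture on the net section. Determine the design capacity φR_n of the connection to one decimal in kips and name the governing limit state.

57.1 kips (block shear governs)

Bolt shear: A_b = π(1)²/4 = 0.7854 in². φR_n = 0.75 × 84 × 0.7854 × 2 × 1 = 99.0 kips.
Bearing (0.3125 in plate, F_u = 65 ksi): end bolts L_c = 1.9375 − 1.125/2 = 1.375, R_n = min(1.2×1.375×0.3125×65, 2.4×1×0.3125×65) = 33.516 kips/bolt; interior L_c = 3.75 − 1.125 = 2.625, R_n = 48.75 kips/bolt. φR_n = 0.75 × (1×33.516 + 1×48.75) = 61.7 kips.
Block shear: shear path 1×[1.9375+1×3.75] = 1×5.6875 in, A_gv = 1.7773, A_nv = 1×(5.6875 − 1.5×1.1875)×0.3125 = 1.2207 in²; tension to near edge: (2 − 0.5×1.1875)×0.3125 = 0.43945 in². R_n = min(0.6×65×1.2207, 0.6×50×1.7773) + 1.0×65×0.43945 = min(47.607, 53.319) + 28.564 = 76.171 kips. φR_n = 0.75 × 76.171 = 57.1 kips.
Tension yield (gross): A_g = 5.9375×0.3125 = 1.8555 in². φR_n = 0.90 × 50 × 1.8555 = 83.5 kips.
Tension rupture (net): A_n = (5.9375 − 1×1.1875)×0.3125 = 1.4844 in² (U = 1.0, A_e = A_n). φR_n = 0.75 × 65 × 1.4844 = 72.4 kips.
Governing: min(99.0, 61.7, 57.1, 83.5, 72.4) = 57.1 kips → block shear.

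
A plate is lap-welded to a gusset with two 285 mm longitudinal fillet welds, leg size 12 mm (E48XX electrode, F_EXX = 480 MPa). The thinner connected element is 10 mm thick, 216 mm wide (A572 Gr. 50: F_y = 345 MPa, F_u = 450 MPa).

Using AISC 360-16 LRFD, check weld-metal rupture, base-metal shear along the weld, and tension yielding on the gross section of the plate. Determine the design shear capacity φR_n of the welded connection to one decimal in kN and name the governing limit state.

670.7 kN (gross-section yield governs)

Weld metal: throat = 0.707×12 = 8.484 mm, L = 2×285 = 570 mm. φR_n = 0.75 × 0.6 × 480 × 8.484 × 570 = 1044.6 kN.
Base metal shear (10 mm plate): yield φR_n = 1.0×0.6×345×10×570 = 1179.9 kN; rupture φR_n = 0.75×0.6×450×10×570 = 1154.3 kN; take 1154.3 kN (rupture).
Tension yield (gross): A_g = 216×10 = 2160 mm². φR_n = 0.90 × 345 × 2160 = 670.7 kN.
Governing: min(1044.6, 1154.3, 670.7) = 670.7 kN → gross-section yield.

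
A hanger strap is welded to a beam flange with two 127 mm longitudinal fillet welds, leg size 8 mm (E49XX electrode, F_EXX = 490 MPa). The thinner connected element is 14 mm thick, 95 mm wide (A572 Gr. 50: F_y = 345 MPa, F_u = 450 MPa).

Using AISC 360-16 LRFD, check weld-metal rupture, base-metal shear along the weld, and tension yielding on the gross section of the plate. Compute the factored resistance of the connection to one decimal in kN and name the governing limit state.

Weld metal: throat = 0.707×8 = 5.656 mm, L = 2×127 = 254 mm. φR_n = 0.75 × 0.6 × 490 × 5.656 × 254 = 316.8 kN.
Base metal shear (14 mm plate): yield φR_n = 1.0×0.6×345×14×254 = 736.1 kN; rupture φR_n = 0.75×0.6×450×14×254 = 720.1 kN; take 720.1 kN (rupture).
Tension yield (gross): A_g = 95×14 = 1330 mm². φR_n = 0.90 × 345 × 1330 = 413.0 kN.
Governing: min(316.8, 720.1, 413.0) = 316.8 kN → weld metal.

316.8 kN (weld metal governs)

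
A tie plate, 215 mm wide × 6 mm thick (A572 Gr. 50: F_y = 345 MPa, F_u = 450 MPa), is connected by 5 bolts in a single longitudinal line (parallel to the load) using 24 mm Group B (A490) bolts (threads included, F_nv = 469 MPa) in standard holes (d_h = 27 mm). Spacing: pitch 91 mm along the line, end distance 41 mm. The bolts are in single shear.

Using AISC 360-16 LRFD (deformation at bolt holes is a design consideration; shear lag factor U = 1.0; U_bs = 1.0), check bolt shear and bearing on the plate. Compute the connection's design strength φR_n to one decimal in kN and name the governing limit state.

533.4 kN (bearing governs)

Bolt shear: A_b = π(24)²/4 = 452.39 mm². φR_n = 0.75 × 469 × 452.39 × 5 × 1 = 795.6 kN.
Bearing (6 mm plate, F_u = 450 MPa): end bolts L_c = 41 − 27/2 = 27.5, R_n = min(1.2×27.5×6×450, 2.4×24×6×450) = 89.1 kN/bolt; interior L_c = 91 − 27 = 64, R_n = 155.52 kN/bolt. φR_n = 0.75 × (1×89.1 + 4×155.52) = 533.4 kN.
Governing: min(795.6, 533.4) = 533.4 kN → bearing.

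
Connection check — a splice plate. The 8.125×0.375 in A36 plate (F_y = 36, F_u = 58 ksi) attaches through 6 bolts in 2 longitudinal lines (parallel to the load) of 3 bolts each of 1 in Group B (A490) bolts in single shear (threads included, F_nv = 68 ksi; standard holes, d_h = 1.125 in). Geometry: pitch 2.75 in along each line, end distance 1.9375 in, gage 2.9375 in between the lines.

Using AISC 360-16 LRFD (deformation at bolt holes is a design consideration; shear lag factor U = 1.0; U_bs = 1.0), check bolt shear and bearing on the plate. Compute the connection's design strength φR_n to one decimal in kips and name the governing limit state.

181.1 kips (bearing governs)

Bolt shear: A_b = π(1)²/4 = 0.7854 in². φR_n = 0.75 × 68 × 0.7854 × 6 × 1 = 240.3 kips.
Bearing (0.375 in plate, F_u = 58 ksi): end bolts L_c = 1.9375 − 1.125/2 = 1.375, R_n = min(1.2×1.375×0.375×58, 2.4×1×0.375×58) = 35.888 kips/bolt; interior L_c = 2.75 − 1.125 = 1.625, R_n = 42.413 kips/bolt. φR_n = 0.75 × (2×35.888 + 4×42.413) = 181.1 kips.
Governing: min(240.3, 181.1) = 181.1 kips → bearing.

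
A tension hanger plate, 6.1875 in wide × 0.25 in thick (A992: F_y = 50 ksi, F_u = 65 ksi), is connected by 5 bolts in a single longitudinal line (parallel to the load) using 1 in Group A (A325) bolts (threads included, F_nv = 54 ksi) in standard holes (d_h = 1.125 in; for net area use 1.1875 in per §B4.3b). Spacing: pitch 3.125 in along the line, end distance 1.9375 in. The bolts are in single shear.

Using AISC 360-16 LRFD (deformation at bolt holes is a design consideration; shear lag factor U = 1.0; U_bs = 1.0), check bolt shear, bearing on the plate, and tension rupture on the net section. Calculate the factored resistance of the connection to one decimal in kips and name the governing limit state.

60.9 kips (net-section rupture governs)

Bolt shear: A_b = π(1)²/4 = 0.7854 in². φR_n = 0.75 × 54 × 0.7854 × 5 × 1 = 159.0 kips.
Bearing (0.25 in plate, F_u = 65 ksi): end bolts L_c = 1.9375 − 1.125/2 = 1.375, R_n = min(1.2×1.375×0.25×65, 2.4×1×0.25×65) = 26.813 kips/bolt; interior L_c = 3.125 − 1.125 = 2, R_n = 39 kips/bolt. φR_n = 0.75 × (1×26.813 + 4×39) = 137.1 kips.
Tension rupture (net): A_n = (6.1875 − 1×1.1875)×0.25 = 1.25 in² (U = 1.0, A_e = A_n). φR_n = 0.75 × 65 × 1.25 = 60.9 kips.
Governing: min(159.0, 137.1, 60.9) = 60.9 kips → net-section rupture.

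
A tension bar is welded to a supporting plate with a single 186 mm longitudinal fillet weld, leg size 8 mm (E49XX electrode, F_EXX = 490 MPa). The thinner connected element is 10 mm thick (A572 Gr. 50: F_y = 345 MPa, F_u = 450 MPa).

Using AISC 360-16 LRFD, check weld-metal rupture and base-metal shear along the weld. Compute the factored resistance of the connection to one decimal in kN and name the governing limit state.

Weld metal: throat = 0.707×8 = 5.656 mm, L = 186 mm. φR_n = 0.75 × 0.6 × 490 × 5.656 × 186 = 232.0 kN.
Base metal shear (10 mm plate): yield φR_n = 1.0×0.6×345×10×186 = 385.0 kN; rupture φR_n = 0.75×0.6×450×10×186 = 376.7 kN; take 376.7 kN (rupture).
Governing: min(232.0, 376.7) = 232.0 kN → weld metal.

232.0 kN (weld metal governs)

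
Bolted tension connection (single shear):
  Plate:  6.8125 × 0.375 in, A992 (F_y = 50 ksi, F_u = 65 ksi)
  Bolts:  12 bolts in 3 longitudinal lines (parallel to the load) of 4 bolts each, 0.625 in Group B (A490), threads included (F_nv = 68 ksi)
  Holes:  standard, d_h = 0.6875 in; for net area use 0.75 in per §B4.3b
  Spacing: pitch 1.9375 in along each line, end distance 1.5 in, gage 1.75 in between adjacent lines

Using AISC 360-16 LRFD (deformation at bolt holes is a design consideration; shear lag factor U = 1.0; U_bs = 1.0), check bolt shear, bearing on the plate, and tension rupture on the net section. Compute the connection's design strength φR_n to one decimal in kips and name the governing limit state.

Bolt shear: A_b = π(0.625)²/4 = 0.3068 in². φR_n = 0.75 × 68 × 0.3068 × 12 × 1 = 187.8 kips.
Bearing (0.375 in plate, F_u = 65 ksi): end bolts L_c = 1.5 − 0.6875/2 = 1.15625, R_n = min(1.2×1.15625×0.375×65, 2.4×0.625×0.375×65) = 33.82 kips/bolt; interior L_c = 1.9375 − 0.6875 = 1.25, R_n = 36.563 kips/bolt. φR_n = 0.75 × (3×33.82 + 9×36.563) = 322.9 kips.
Tension rupture (net): A_n = (6.8125 − 3×0.75)×0.375 = 1.7109 in² (U = 1.0, A_e = A_n). φR_n = 0.75 × 65 × 1.7109 = 83.4 kips.
Governing: min(187.8, 322.9, 83.4) = 83.4 kips → net-section rupture.

83.4 kips (net-section rupture governs)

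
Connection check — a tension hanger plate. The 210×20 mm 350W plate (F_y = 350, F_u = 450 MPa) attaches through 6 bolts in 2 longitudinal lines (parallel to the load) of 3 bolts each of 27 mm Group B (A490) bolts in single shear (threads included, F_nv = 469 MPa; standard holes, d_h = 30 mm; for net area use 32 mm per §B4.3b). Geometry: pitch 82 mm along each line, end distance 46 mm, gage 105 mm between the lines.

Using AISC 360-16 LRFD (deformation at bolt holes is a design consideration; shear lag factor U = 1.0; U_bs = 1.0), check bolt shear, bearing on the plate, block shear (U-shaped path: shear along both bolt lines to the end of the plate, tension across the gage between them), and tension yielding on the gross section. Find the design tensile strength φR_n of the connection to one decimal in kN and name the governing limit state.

Bolt shear: A_b = π(27)²/4 = 572.56 mm². φR_n = 0.75 × 469 × 572.56 × 6 × 1 = 1208.4 kN.
Bearing (20 mm plate, F_u = 450 MPa): end bolts L_c = 46 − 30/2 = 31, R_n = min(1.2×31×20×450, 2.4×27×20×450) = 334.8 kN/bolt; interior L_c = 82 − 30 = 52, R_n = 561.6 kN/bolt. φR_n = 0.75 × (2×334.8 + 4×561.6) = 2187.0 kN.
Block shear: shear path 2×[46+2×82] = 2×210 mm, A_gv = 8400, A_nv = 2×(210 − 2.5×32)×20 = 5200 mm²; tension across gage: (105 − 1×32)×20 = 1460 mm². R_n = min(0.6×450×5200, 0.6×350×8400) + 1.0×450×1460 = min(1404, 1764) + 657 = 2061 kN. φR_n = 0.75 × 2061 = 1545.8 kN.
Tension yield (gross): A_g = 210×20 = 4200 mm². φR_n = 0.90 × 350 × 4200 = 1323.0 kN.
Governing: min(1208.4, 2187.0, 1545.8, 1323.0) = 1208.4 kN → bolt shear.

1208.4 kN (bolt shear governs)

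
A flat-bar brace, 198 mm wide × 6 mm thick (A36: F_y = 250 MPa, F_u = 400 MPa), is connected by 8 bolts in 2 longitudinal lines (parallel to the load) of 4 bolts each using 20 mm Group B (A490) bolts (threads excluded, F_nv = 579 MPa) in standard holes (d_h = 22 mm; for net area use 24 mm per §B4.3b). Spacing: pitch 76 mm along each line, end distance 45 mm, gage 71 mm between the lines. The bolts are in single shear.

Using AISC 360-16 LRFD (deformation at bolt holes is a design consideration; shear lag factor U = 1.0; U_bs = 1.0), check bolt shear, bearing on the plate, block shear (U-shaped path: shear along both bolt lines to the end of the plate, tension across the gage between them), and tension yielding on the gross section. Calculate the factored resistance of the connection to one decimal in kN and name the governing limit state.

Bolt shear: A_b = π(20)²/4 = 314.16 mm². φR_n = 0.75 × 579 × 314.16 × 8 × 1 = 1091.4 kN.
Bearing (6 mm plate, F_u = 400 MPa): end bolts L_c = 45 − 22/2 = 34, R_n = min(1.2×34×6×400, 2.4×20×6×400) = 97.92 kN/bolt; interior L_c = 76 − 22 = 54, R_n = 115.2 kN/bolt. φR_n = 0.75 × (2×97.92 + 6×115.2) = 665.3 kN.
Block shear: shear path 2×[45+3×76] = 2×273 mm, A_gv = 3276, A_nv = 2×(273 − 3.5×24)×6 = 2268 mm²; tension across gage: (71 − 1×24)×6 = 282 mm². R_n = min(0.6×400×2268, 0.6×250×3276) + 1.0×400×282 = min(544.32, 491.4) + 112.8 = 604.2 kN. φR_n = 0.75 × 604.2 = 453.2 kN.
Tension yield (gross): A_g = 198×6 = 1188 mm². φR_n = 0.90 × 250 × 1188 = 267.3 kN.
Governing: min(1091.4, 665.3, 453.2, 267.3) = 267.3 kN → gross-section yield.

267.3 kN (gross-section yield governs)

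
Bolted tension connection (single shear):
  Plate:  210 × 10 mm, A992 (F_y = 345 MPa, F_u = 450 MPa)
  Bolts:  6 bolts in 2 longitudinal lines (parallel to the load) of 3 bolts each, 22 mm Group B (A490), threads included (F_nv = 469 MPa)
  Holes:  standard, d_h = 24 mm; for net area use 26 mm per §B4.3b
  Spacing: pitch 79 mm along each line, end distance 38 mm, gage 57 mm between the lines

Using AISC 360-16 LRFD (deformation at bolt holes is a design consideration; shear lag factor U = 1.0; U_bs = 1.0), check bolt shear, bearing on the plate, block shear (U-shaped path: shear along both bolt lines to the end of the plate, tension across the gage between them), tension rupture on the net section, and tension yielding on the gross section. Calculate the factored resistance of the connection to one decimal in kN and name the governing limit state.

533.3 kN (net-section rupture governs)

Bolt shear: A_b = π(22)²/4 = 380.13 mm². φR_n = 0.75 × 469 × 380.13 × 6 × 1 = 802.3 kN.
Bearing (10 mm plate, F_u = 450 MPa): end bolts L_c = 38 − 24/2 = 26, R_n = min(1.2×26×10×450, 2.4×22×10×450) = 140.4 kN/bolt; interior L_c = 79 − 24 = 55, R_n = 237.6 kN/bolt. φR_n = 0.75 × (2×140.4 + 4×237.6) = 923.4 kN.
Block shear: shear path 2×[38+2×79] = 2×196 mm, A_gv = 3920, A_nv = 2×(196 − 2.5×26)×10 = 2620 mm²; tension across gage: (57 − 1×26)×10 = 310 mm². R_n = min(0.6×450×2620, 0.6×345×3920) + 1.0×450×310 = min(707.4, 811.44) + 139.5 = 846.9 kN. φR_n = 0.75 × 846.9 = 635.2 kN.
Tension rupture (net): A_n = (210 − 2×26)×10 = 1580 mm² (U = 1.0, A_e = A_n). φR_n = 0.75 × 450 × 1580 = 533.3 kN.
Tension yield (gross): A_g = 210×10 = 2100 mm². φR_n = 0.90 × 345 × 2100 = 652.1 kN.
Governing: min(802.3, 923.4, 635.2, 533.3, 652.1) = 533.3 kN → net-section rupture.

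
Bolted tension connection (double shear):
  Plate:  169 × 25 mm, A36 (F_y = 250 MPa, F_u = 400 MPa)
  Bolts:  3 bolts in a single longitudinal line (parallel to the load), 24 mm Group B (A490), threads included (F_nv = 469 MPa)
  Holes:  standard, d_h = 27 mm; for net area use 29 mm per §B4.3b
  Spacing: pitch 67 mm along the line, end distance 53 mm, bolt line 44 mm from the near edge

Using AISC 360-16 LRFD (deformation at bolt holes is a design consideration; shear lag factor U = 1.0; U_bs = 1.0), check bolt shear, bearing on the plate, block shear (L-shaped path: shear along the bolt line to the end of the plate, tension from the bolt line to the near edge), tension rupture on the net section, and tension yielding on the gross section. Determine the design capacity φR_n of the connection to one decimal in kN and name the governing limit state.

736.5 kN (block shear governs)

Bolt shear: A_b = π(24)²/4 = 452.39 mm². φR_n = 0.75 × 469 × 452.39 × 3 × 2 = 954.8 kN.
Bearing (25 mm plate, F_u = 400 MPa): end bolts L_c = 53 − 27/2 = 39.5, R_n = min(1.2×39.5×25×400, 2.4×24×25×400) = 474 kN/bolt; interior L_c = 67 − 27 = 40, R_n = 480 kN/bolt. φR_n = 0.75 × (1×474 + 2×480) = 1075.5 kN.
Block shear: shear path 1×[53+2×67] = 1×187 mm, A_gv = 4675, A_nv = 1×(187 − 2.5×29)×25 = 2862.5 mm²; tension to near edge: (44 − 0.5×29)×25 = 737.5 mm². R_n = min(0.6×400×2862.5, 0.6×250×4675) + 1.0×400×737.5 = min(687, 701.25) + 295 = 982 kN. φR_n = 0.75 × 982 = 736.5 kN.
Tension rupture (net): A_n = (169 − 1×29)×25 = 3500 mm² (U = 1.0, A_e = A_n). φR_n = 0.75 × 400 × 3500 = 1050.0 kN.
Tension yield (gross): A_g = 169×25 = 4225 mm². φR_n = 0.90 × 250 × 4225 = 950.6 kN.
Governing: min(954.8, 1075.5, 736.5, 1050.0, 950.6) = 736.5 kN → block shear.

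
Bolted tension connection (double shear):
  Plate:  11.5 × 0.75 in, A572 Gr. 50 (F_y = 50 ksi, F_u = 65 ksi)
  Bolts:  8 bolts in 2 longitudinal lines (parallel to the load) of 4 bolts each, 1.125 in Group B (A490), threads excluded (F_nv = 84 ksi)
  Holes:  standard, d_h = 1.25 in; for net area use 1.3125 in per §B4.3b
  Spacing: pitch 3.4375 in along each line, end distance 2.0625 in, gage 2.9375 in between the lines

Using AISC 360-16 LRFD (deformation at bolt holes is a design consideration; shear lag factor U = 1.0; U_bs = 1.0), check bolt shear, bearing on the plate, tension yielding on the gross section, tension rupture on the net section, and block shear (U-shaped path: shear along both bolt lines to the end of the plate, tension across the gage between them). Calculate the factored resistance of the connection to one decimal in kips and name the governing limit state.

324.5 kips (net-section rupture governs)

Bolt shear: A_b = π(1.125)²/4 = 0.99402 in². φR_n = 0.75 × 84 × 0.99402 × 8 × 2 = 1002.0 kips.
Bearing (0.75 in plate, F_u = 65 ksi): end bolts L_c = 2.0625 − 1.25/2 = 1.4375, R_n = min(1.2×1.4375×0.75×65, 2.4×1.125×0.75×65) = 84.094 kips/bolt; interior L_c = 3.4375 − 1.25 = 2.1875, R_n = 127.97 kips/bolt. φR_n = 0.75 × (2×84.094 + 6×127.97) = 702.0 kips.
Tension yield (gross): A_g = 11.5×0.75 = 8.625 in². φR_n = 0.90 × 50 × 8.625 = 388.1 kips.
Tension rupture (net): A_n = (11.5 − 2×1.3125)×0.75 = 6.6563 in² (U = 1.0, A_e = A_n). φR_n = 0.75 × 65 × 6.6563 = 324.5 kips.
Block shear: shear path 2×[2.0625+3×3.4375] = 2×12.375 in, A_gv = 18.563, A_nv = 2×(12.375 − 3.5×1.3125)×0.75 = 11.672 in²; tension across gage: (2.9375 − 1×1.3125)×0.75 = 1.2188 in². R_n = min(0.6×65×11.672, 0.6×50×18.563) + 1.0×65×1.2188 = min(455.21, 556.89) + 79.222 = 534.43 kips. φR_n = 0.75 × 534.43 = 400.8 kips.
Governing: min(1002.0, 702.0, 388.1, 324.5, 400.8) = 324.5 kips → net-section rupture.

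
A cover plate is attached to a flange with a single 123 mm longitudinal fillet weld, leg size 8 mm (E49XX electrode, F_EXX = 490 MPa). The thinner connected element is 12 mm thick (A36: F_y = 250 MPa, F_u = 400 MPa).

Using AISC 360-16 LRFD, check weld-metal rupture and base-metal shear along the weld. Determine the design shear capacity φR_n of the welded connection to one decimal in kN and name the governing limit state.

153.4 kN (weld metal governs)

Weld metal: throat = 0.707×8 = 5.656 mm, L = 123 mm. φR_n = 0.75 × 0.6 × 490 × 5.656 × 123 = 153.4 kN.
Base metal shear (12 mm plate): yield φR_n = 1.0×0.6×250×12×123 = 221.4 kN; rupture φR_n = 0.75×0.6×400×12×123 = 265.7 kN; take 221.4 kN (yield).
Governing: min(153.4, 221.4) = 153.4 kN → weld metal.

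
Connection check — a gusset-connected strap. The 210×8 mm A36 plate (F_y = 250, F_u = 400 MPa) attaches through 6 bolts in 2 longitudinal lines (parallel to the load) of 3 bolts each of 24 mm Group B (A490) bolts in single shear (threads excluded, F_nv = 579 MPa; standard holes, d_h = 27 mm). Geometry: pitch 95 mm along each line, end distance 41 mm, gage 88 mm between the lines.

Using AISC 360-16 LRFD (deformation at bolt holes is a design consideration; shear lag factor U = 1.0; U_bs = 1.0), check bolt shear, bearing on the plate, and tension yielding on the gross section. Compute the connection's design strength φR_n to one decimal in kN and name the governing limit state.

Bolt shear: A_b = π(24)²/4 = 452.39 mm². φR_n = 0.75 × 579 × 452.39 × 6 × 1 = 1178.7 kN.
Bearing (8 mm plate, F_u = 400 MPa): end bolts L_c = 41 − 27/2 = 27.5, R_n = min(1.2×27.5×8×400, 2.4×24×8×400) = 105.6 kN/bolt; interior L_c = 95 − 27 = 68, R_n = 184.32 kN/bolt. φR_n = 0.75 × (2×105.6 + 4×184.32) = 711.4 kN.
Tension yield (gross): A_g = 210×8 = 1680 mm². φR_n = 0.90 × 250 × 1680 = 378.0 kN.
Governing: min(1178.7, 711.4, 378.0) = 378.0 kN → gross-section yield.

378.0 kN (gross-section yield governs)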